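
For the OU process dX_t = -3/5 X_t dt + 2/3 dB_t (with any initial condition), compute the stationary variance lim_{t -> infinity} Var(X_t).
lim Var(X_t) = 10/27

The OU SDE dX = -theta X dt + sigma dB admits the integrating factor exp(theta t): d(exp(theta t) X_t) = sigma exp(theta t) dB_t. Integrating from 0 to t gives X_t = x_0 * exp(-theta t) + sigma * int_0^t exp(-theta (t-s)) dB_s for any initial x_0. The Itô integral has variance (by the Itô isometry) sigma^2 * int_0^t exp(-2 theta (t - s)) ds = sigma^2 * (1 - exp(-2 theta t)) / (2 theta), independent of x_0.
With theta = 3/5, sigma = 2/3:
  Var(X_t) = (2/3)^2 * (1 - exp(-2*3/5 t)) / (2 * 3/5) = 10/27 - 10*exp(-6*t/5)/27.
As t -> infinity, exp(-2*3/5 t) -> 0, so the stationary variance is sigma^2 / (2 theta) = 10/27.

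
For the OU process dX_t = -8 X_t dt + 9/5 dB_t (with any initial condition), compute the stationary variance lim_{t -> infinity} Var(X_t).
lim Var(X_t) = 81/400

The OU SDE dX = -theta X dt + sigma dB admits the integrating factor exp(theta t): d(exp(theta t) X_t) = sigma exp(theta t) dB_t. Integrating from 0 to t gives X_t = x_0 * exp(-theta t) + sigma * int_0^t exp(-theta (t-s)) dB_s for any initial x_0. The Itô integral has variance (by the Itô isometry) sigma^2 * int_0^t exp(-2 theta (t - s)) ds = sigma^2 * (1 - exp(-2 theta t)) / (2 theta), independent of x_0.
With theta = 8, sigma = 9/5:
  Var(X_t) = (9/5)^2 * (1 - exp(-2*8 t)) / (2 * 8) = 81/400 - 81*exp(-16*t)/400.
As t -> infinity, exp(-2*8 t) -> 0, so the stationary variance is sigma^2 / (2 theta) = 81/400.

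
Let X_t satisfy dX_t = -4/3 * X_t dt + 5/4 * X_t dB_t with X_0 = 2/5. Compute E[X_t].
E[X_t] = 2*exp(-4*t/3)/5

For GBM dX = mu X dt + sigma X dB with X_0 = x_0, apply Itô to Y = log X: dY = (mu - sigma^2/2) dt + sigma dB, so Y_t = log(x_0) + (mu - sigma^2/2) t + sigma B_t and hence X_t = x_0 * exp((mu - sigma^2/2) t + sigma B_t).
With mu = -4/3, sigma = 5/4, x_0 = 2/5, this gives:
  X_t = 2/5 * exp((-203/96) * t + (5/4) * B_t).
Since sigma*B_t ~ Normal(0, sigma^2 t), E[exp(sigma*B_t)] = exp(sigma^2 t / 2); so E[X_t] = x_0 * exp((mu - sigma^2/2) t) * exp(sigma^2 t / 2) = x_0 * exp(mu t) = 2*exp(-4*t/3)/5.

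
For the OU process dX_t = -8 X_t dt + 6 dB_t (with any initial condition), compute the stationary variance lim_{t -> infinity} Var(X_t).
lim Var(X_t) = 9/4

The OU SDE dX = -theta X dt + sigma dB admits the integrating factor exp(theta t): d(exp(theta t) X_t) = sigma exp(theta t) dB_t. Integrating from 0 to t gives X_t = x_0 * exp(-theta t) + sigma * int_0^t exp(-theta (t-s)) dB_s for any initial x_0. The Itô integral has variance (by the Itô isometry) sigma^2 * int_0^t exp(-2 theta (t - s)) ds = sigma^2 * (1 - exp(-2 theta t)) / (2 theta), independent of x_0.
With theta = 8, sigma = 6:
  Var(X_t) = (6)^2 * (1 - exp(-2*8 t)) / (2 * 8) = 9/4 - 9*exp(-16*t)/4.
As t -> infinity, exp(-2*8 t) -> 0, so the stationary variance is sigma^2 / (2 theta) = 9/4.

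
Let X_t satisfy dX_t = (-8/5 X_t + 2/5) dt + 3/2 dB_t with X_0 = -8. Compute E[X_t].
E[X_t] = 1/4 - 33*exp(-8*t/5)/4

Taking expectations and using E[dB_t] = 0, the mean m(t) = E[X_t] satisfies the ODE m'(t) = a m(t) + b with m(0) = x_0. With a = -8/5, b = 2/5, x_0 = -8, the solution is
  m(t) = x_0 * exp(a t) + (b/a) * (exp(a t) - 1)
       = (-8) * exp((-8/5) t) + ((2/5)/(-8/5)) * (exp((-8/5) t) - 1)
       = 1/4 - 33*exp(-8*t/5)/4.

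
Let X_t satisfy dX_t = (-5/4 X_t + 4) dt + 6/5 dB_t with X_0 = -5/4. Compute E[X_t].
E[X_t] = 16/5 - 89*exp(-5*t/4)/20

Taking expectations and using E[dB_t] = 0, the mean m(t) = E[X_t] satisfies the ODE m'(t) = a m(t) + b with m(0) = x_0. With a = -5/4, b = 4, x_0 = -5/4, the solution is
  m(t) = x_0 * exp(a t) + (b/a) * (exp(a t) - 1)
       = (-5/4) * exp((-5/4) t) + (4/(-5/4)) * (exp((-5/4) t) - 1)
       = 16/5 - 89*exp(-5*t/4)/20.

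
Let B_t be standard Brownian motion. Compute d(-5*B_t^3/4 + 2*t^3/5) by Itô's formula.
d(-5*B_t^3/4 + 2*t^3/5) = (-15*B_t/4 + 6*t^2/5) dt + (-15*B_t^2/4) dB_t

Itô's formula for f(t, x): d f(t, B_t) = (f_t + (1/2) f_xx) dt + f_x dB_t. Compute partials of f(t, x) = 2*t^3/5 - 5*x^3/4:
  f_t(t,x)  = 6*t^2/5
  f_x(t,x)  = -15*x^2/4
  f_xx(t,x) = -15*x/2
Assemble drift = f_t + (1/2) f_xx = 6*t^2/5 - 15*x/4 and diffusion = f_x = -15*x^2/4. Substituting x = B_t:
  d(-5*B_t^3/4 + 2*t^3/5) = (-15*B_t/4 + 6*t^2/5) dt + (-15*B_t^2/4) dB_t.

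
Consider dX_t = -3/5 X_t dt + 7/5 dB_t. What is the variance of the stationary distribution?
lim Var(X_t) = 49/30

The OU SDE dX = -theta X dt + sigma dB admits the integrating factor exp(theta t): d(exp(theta t) X_t) = sigma exp(theta t) dB_t. Integrating from 0 to t gives X_t = x_0 * exp(-theta t) + sigma * int_0^t exp(-theta (t-s)) dB_s for any initial x_0. The Itô integral has variance (by the Itô isometry) sigma^2 * int_0^t exp(-2 theta (t - s)) ds = sigma^2 * (1 - exp(-2 theta t)) / (2 theta), independent of x_0.
With theta = 3/5, sigma = 7/5:
  Var(X_t) = (7/5)^2 * (1 - exp(-2*3/5 t)) / (2 * 3/5) = 49/30 - 49*exp(-6*t/5)/30.
As t -> infinity, exp(-2*3/5 t) -> 0, so the stationary variance is sigma^2 / (2 theta) = 49/30.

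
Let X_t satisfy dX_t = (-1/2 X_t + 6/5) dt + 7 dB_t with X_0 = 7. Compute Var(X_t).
Var(X_t) = 49 - 49*exp(-t)

The variance V(t) = Var(X_t) satisfies V'(t) = 2 a V(t) + c^2 with V(0) = 0 (drift coefficient is linear in X, diffusion is constant). With a = -1/2, c = 7, the solution is
  V(t) = (c^2 / (2 a)) * (exp(2 a t) - 1)
       = (7^2 / (2*(-1/2))) * (exp((-1) t) - 1)
       = 49 - 49*exp(-t).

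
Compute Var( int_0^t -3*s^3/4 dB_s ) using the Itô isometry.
Var = 9*t^7/112

The Itô integral of a deterministic integrand f(s) has mean 0 because each increment f(s) * (B_{s+ds} - B_s) has mean 0. By the Itô isometry:
  Var( int_0^t f(s) dB_s ) = E[ (int_0^t f(s) dB_s)^2 ] = int_0^t f(s)^2 ds.
Here f(s) = -3*s^3/4, so f(s)^2 = 9*s^6/16. Integrate:
  int_0^t (9*s^6/16) ds = 9*t^7/112.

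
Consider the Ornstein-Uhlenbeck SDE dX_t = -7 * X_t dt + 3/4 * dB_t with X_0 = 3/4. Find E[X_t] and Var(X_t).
E[X_t] = 3*exp(-7*t)/4; Var(X_t) = 9/224 - 9*exp(-14*t)/224

The OU SDE dX = -theta X dt + sigma dB admits the integrating factor exp(theta t): d(exp(theta t) X_t) = sigma exp(theta t) dB_t. Integrating from 0 to t:
  X_t = x_0 * exp(-theta t) + sigma * int_0^t exp(-theta (t-s)) dB_s.
The Itô integral has mean 0 and (by the Itô isometry) variance sigma^2 * int_0^t exp(-2 theta (t - s)) ds = sigma^2 * (1 - exp(-2 theta t)) / (2 theta).
With theta = 7, sigma = 3/4, x_0 = 3/4:
  E[X_t] = 3/4 * exp(-7 t) = 3*exp(-7*t)/4
  Var(X_t) = (3/4)^2 * (1 - exp(-2*7 t)) / (2 * 7) = 9/224 - 9*exp(-14*t)/224.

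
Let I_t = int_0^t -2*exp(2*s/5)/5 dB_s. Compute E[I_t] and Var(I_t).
E[I_t] = 0; Var(I_t) = exp(4*t/5)/5 - 1/5

The Itô integral of a deterministic integrand f(s) has mean 0 because each increment f(s) * (B_{s+ds} - B_s) has mean 0. By the Itô isometry:
  Var( int_0^t f(s) dB_s ) = E[ (int_0^t f(s) dB_s)^2 ] = int_0^t f(s)^2 ds.
Here f(s) = -2*exp(2*s/5)/5, so f(s)^2 = 4*exp(4*s/5)/25. Integrate:
  int_0^t (4*exp(4*s/5)/25) ds = exp(4*t/5)/5 - 1/5.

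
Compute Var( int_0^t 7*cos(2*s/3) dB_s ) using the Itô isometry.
Var = 49*t/2 + 147*sin(4*t/3)/8

The Itô integral of a deterministic integrand f(s) has mean 0 because each increment f(s) * (B_{s+ds} - B_s) has mean 0. By the Itô isometry:
  Var( int_0^t f(s) dB_s ) = E[ (int_0^t f(s) dB_s)^2 ] = int_0^t f(s)^2 ds.
Here f(s) = 7*cos(2*s/3), so f(s)^2 = 49*cos(2*s/3)^2. Integrate:
  int_0^t (49*cos(2*s/3)^2) ds = 49*t/2 + 147*sin(4*t/3)/8.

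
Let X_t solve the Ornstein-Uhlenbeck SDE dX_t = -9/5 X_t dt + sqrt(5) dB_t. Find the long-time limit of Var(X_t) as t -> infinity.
lim Var(X_t) = 25/18

The OU SDE dX = -theta X dt + sigma dB admits the integrating factor exp(theta t): d(exp(theta t) X_t) = sigma exp(theta t) dB_t. Integrating from 0 to t gives X_t = x_0 * exp(-theta t) + sigma * int_0^t exp(-theta (t-s)) dB_s for any initial x_0. The Itô integral has variance (by the Itô isometry) sigma^2 * int_0^t exp(-2 theta (t - s)) ds = sigma^2 * (1 - exp(-2 theta t)) / (2 theta), independent of x_0.
With theta = 9/5, sigma = sqrt(5):
  Var(X_t) = (sqrt(5))^2 * (1 - exp(-2*9/5 t)) / (2 * 9/5) = 25/18 - 25*exp(-18*t/5)/18.
As t -> infinity, exp(-2*9/5 t) -> 0, so the stationary variance is sigma^2 / (2 theta) = 25/18.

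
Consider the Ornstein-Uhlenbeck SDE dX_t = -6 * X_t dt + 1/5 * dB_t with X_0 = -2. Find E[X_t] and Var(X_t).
E[X_t] = -2*exp(-6*t); Var(X_t) = 1/300 - exp(-12*t)/300

The OU SDE dX = -theta X dt + sigma dB admits the integrating factor exp(theta t): d(exp(theta t) X_t) = sigma exp(theta t) dB_t. Integrating from 0 to t:
  X_t = x_0 * exp(-theta t) + sigma * int_0^t exp(-theta (t-s)) dB_s.
The Itô integral has mean 0 and (by the Itô isometry) variance sigma^2 * int_0^t exp(-2 theta (t - s)) ds = sigma^2 * (1 - exp(-2 theta t)) / (2 theta).
With theta = 6, sigma = 1/5, x_0 = -2:
  E[X_t] = -2 * exp(-6 t) = -2*exp(-6*t)
  Var(X_t) = (1/5)^2 * (1 - exp(-2*6 t)) / (2 * 6) = 1/300 - exp(-12*t)/300.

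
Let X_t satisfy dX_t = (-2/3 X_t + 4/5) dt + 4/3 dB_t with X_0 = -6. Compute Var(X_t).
Var(X_t) = 4/3 - 4*exp(-4*t/3)/3

The variance V(t) = Var(X_t) satisfies V'(t) = 2 a V(t) + c^2 with V(0) = 0 (drift coefficient is linear in X, diffusion is constant). With a = -2/3, c = 4/3, the solution is
  V(t) = (c^2 / (2 a)) * (exp(2 a t) - 1)
       = ((4/3)^2 / (2*(-2/3))) * (exp((-4/3) t) - 1)
       = 4/3 - 4*exp(-4*t/3)/3.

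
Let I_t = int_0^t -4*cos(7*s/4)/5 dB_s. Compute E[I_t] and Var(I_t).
E[I_t] = 0; Var(I_t) = 8*t/25 + 16*sin(7*t/2)/175

The Itô integral of a deterministic integrand f(s) has mean 0 because each increment f(s) * (B_{s+ds} - B_s) has mean 0. By the Itô isometry:
  Var( int_0^t f(s) dB_s ) = E[ (int_0^t f(s) dB_s)^2 ] = int_0^t f(s)^2 ds.
Here f(s) = -4*cos(7*s/4)/5, so f(s)^2 = 16*cos(7*s/4)^2/25. Integrate:
  int_0^t (16*cos(7*s/4)^2/25) ds = 8*t/25 + 16*sin(7*t/2)/175.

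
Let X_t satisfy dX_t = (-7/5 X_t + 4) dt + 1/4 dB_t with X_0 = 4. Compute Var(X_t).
Var(X_t) = 5/224 - 5*exp(-14*t/5)/224

The variance V(t) = Var(X_t) satisfies V'(t) = 2 a V(t) + c^2 with V(0) = 0 (drift coefficient is linear in X, diffusion is constant). With a = -7/5, c = 1/4, the solution is
  V(t) = (c^2 / (2 a)) * (exp(2 a t) - 1)
       = ((1/4)^2 / (2*(-7/5))) * (exp((-14/5) t) - 1)
       = 5/224 - 5*exp(-14*t/5)/224.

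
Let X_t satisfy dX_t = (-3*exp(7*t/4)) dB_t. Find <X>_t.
<X>_t = 18*exp(7*t/2)/7 - 18/7

For an Itô process dX_t = a(t) dt + b(t) dB_t, the quadratic variation is <X>_t = int_0^t b(s)^2 ds (the drift term does not contribute). Here b(s) = -3*exp(7*s/4), so
  b(s)^2 = 9*exp(7*s/2).
Integrating from 0 to t:
  <X>_t = int_0^t (9*exp(7*s/2)) ds = 18*exp(7*t/2)/7 - 18/7.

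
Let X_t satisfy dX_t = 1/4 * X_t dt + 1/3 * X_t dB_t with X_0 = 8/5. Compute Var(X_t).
Var(X_t) = 64*(exp(t/9) - 1)*exp(t/2)/25

For GBM dX = mu X dt + sigma X dB with X_0 = x_0, apply Itô to Y = log X: dY = (mu - sigma^2/2) dt + sigma dB, so Y_t = log(x_0) + (mu - sigma^2/2) t + sigma B_t and hence X_t = x_0 * exp((mu - sigma^2/2) t + sigma B_t).
With mu = 1/4, sigma = 1/3, x_0 = 8/5, this gives:
  X_t = 8/5 * exp((7/36) * t + (1/3) * B_t).
Since sigma*B_t ~ Normal(0, sigma^2 t), E[exp(sigma*B_t)] = exp(sigma^2 t / 2); so E[X_t] = x_0 * exp((mu - sigma^2/2) t) * exp(sigma^2 t / 2) = x_0 * exp(mu t) = 8*exp(t/4)/5.
Var(X_t) = E[X_t^2] - (E[X_t])^2 = x_0^2 * exp(2 mu t) * (exp(sigma^2 t) - 1) = 64*(exp(t/9) - 1)*exp(t/2)/25.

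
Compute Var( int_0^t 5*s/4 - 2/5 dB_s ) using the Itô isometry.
Var = t*(625*t^2 - 600*t + 192)/1200

The Itô integral of a deterministic integrand f(s) has mean 0 because each increment f(s) * (B_{s+ds} - B_s) has mean 0. By the Itô isometry:
  Var( int_0^t f(s) dB_s ) = E[ (int_0^t f(s) dB_s)^2 ] = int_0^t f(s)^2 ds.
Here f(s) = 5*s/4 - 2/5, so f(s)^2 = (25*s - 8)^2/400. Integrate:
  int_0^t ((25*s - 8)^2/400) ds = t*(625*t^2 - 600*t + 192)/1200.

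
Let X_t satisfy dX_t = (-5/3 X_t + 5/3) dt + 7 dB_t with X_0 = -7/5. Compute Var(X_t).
Var(X_t) = 147/10 - 147*exp(-10*t/3)/10

The variance V(t) = Var(X_t) satisfies V'(t) = 2 a V(t) + c^2 with V(0) = 0 (drift coefficient is linear in X, diffusion is constant). With a = -5/3, c = 7, the solution is
  V(t) = (c^2 / (2 a)) * (exp(2 a t) - 1)
       = (7^2 / (2*(-5/3))) * (exp((-10/3) t) - 1)
       = 147/10 - 147*exp(-10*t/3)/10.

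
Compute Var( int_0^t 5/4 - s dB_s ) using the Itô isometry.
Var = t*(16*t^2 - 60*t + 75)/48

The Itô integral of a deterministic integrand f(s) has mean 0 because each increment f(s) * (B_{s+ds} - B_s) has mean 0. By the Itô isometry:
  Var( int_0^t f(s) dB_s ) = E[ (int_0^t f(s) dB_s)^2 ] = int_0^t f(s)^2 ds.
Here f(s) = 5/4 - s, so f(s)^2 = (4*s - 5)^2/16. Integrate:
  int_0^t ((4*s - 5)^2/16) ds = t*(16*t^2 - 60*t + 75)/48.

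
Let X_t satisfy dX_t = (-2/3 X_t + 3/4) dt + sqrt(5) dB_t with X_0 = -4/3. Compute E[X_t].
E[X_t] = 9/8 - 59*exp(-2*t/3)/24

Taking expectations and using E[dB_t] = 0, the mean m(t) = E[X_t] satisfies the ODE m'(t) = a m(t) + b with m(0) = x_0. With a = -2/3, b = 3/4, x_0 = -4/3, the solution is
  m(t) = x_0 * exp(a t) + (b/a) * (exp(a t) - 1)
       = (-4/3) * exp((-2/3) t) + ((3/4)/(-2/3)) * (exp((-2/3) t) - 1)
       = 9/8 - 59*exp(-2*t/3)/24.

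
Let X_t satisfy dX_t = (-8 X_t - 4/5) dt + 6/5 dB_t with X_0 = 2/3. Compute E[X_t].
E[X_t] = -1/10 + 23*exp(-8*t)/30

Taking expectations and using E[dB_t] = 0, the mean m(t) = E[X_t] satisfies the ODE m'(t) = a m(t) + b with m(0) = x_0. With a = -8, b = -4/5, x_0 = 2/3, the solution is
  m(t) = x_0 * exp(a t) + (b/a) * (exp(a t) - 1)
       = (2/3) * exp((-8) t) + ((-4/5)/(-8)) * (exp((-8) t) - 1)
       = -1/10 + 23*exp(-8*t)/30.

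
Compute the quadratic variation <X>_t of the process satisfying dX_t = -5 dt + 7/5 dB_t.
<X>_t = 49*t/25

For an Itô process dX_t = a(t) dt + b(t) dB_t, the quadratic variation is <X>_t = int_0^t b(s)^2 ds (the drift term does not contribute). Here b(s) = 7/5, so
  b(s)^2 = 49/25.
Integrating from 0 to t:
  <X>_t = int_0^t (49/25) ds = 49*t/25.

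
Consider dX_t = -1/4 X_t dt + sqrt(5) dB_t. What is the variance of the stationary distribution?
lim Var(X_t) = 10

The OU SDE dX = -theta X dt + sigma dB admits the integrating factor exp(theta t): d(exp(theta t) X_t) = sigma exp(theta t) dB_t. Integrating from 0 to t gives X_t = x_0 * exp(-theta t) + sigma * int_0^t exp(-theta (t-s)) dB_s for any initial x_0. The Itô integral has variance (by the Itô isometry) sigma^2 * int_0^t exp(-2 theta (t - s)) ds = sigma^2 * (1 - exp(-2 theta t)) / (2 theta), independent of x_0.
With theta = 1/4, sigma = sqrt(5):
  Var(X_t) = (sqrt(5))^2 * (1 - exp(-2*1/4 t)) / (2 * 1/4) = 10 - 10*exp(-t/2).
As t -> infinity, exp(-2*1/4 t) -> 0, so the stationary variance is sigma^2 / (2 theta) = 10.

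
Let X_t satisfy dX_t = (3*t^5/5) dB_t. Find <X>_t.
<X>_t = 9*t^11/275

For an Itô process dX_t = a(t) dt + b(t) dB_t, the quadratic variation is <X>_t = int_0^t b(s)^2 ds (the drift term does not contribute). Here b(s) = 3*s^5/5, so
  b(s)^2 = 9*s^10/25.
Integrating from 0 to t:
  <X>_t = int_0^t (9*s^10/25) ds = 9*t^11/275.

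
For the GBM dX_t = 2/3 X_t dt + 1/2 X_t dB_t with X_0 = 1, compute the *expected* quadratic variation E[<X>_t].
E[<X>_t] = 3*exp(19*t/12)/19 - 3/19

<X>_t = int_0^t ((1/2) * X_s)^2 ds. Taking expectation inside the integral: E[<X>_t] = (1/2)^2 * int_0^t E[X_s^2] ds. For GBM, E[X_s^2] = x_0^2 * exp((2 mu + sigma^2) s). Integrating:
  E[<X>_t] = (1/2)^2 * 1^2 * (exp((2*(2/3) + (1/2)^2) t) - 1) / (2*(2/3) + (1/2)^2)
           = (1/2)^2 * 1^2 * (exp((19/12) t) - 1) / (19/12) = 3*exp(19*t/12)/19 - 3/19.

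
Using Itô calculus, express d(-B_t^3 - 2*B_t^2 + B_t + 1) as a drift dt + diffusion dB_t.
d(-B_t^3 - 2*B_t^2 + B_t + 1) = (-3*B_t - 2) dt + (-3*B_t^2 - 4*B_t + 1) dB_t

Itô's formula for f(B_t) gives d f(B_t) = f'(B_t) dB_t + (1/2) f''(B_t) dt. Compute derivatives of f(x) = -x^3 - 2*x^2 + x + 1:
  f'(x)  = -3*x^2 - 4*x + 1
  f''(x) = -6*x - 4
Substitute x = B_t and multiply the f'' term by 1/2:
  drift     = (1/2) * (-6*x - 4) evaluated at B_t = -3*B_t - 2
  diffusion = (-3*x^2 - 4*x + 1) evaluated at B_t = -3*B_t^2 - 4*B_t + 1
Therefore d(-B_t^3 - 2*B_t^2 + B_t + 1) = (-3*B_t - 2) dt + (-3*B_t^2 - 4*B_t + 1) dB_t.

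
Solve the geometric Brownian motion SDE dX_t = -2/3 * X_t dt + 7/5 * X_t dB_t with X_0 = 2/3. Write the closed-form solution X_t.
X_t = 2/3 * exp((-247/150) * t + (7/5) * B_t)

For GBM dX = mu X dt + sigma X dB with X_0 = x_0, apply Itô to Y = log X: dY = (mu - sigma^2/2) dt + sigma dB, so Y_t = log(x_0) + (mu - sigma^2/2) t + sigma B_t and hence X_t = x_0 * exp((mu - sigma^2/2) t + sigma B_t).
With mu = -2/3, sigma = 7/5, x_0 = 2/3, this gives:
  X_t = 2/3 * exp((-247/150) * t + (7/5) * B_t).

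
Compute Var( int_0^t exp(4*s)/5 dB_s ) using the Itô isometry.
Var = exp(8*t)/200 - 1/200

The Itô integral of a deterministic integrand f(s) has mean 0 because each increment f(s) * (B_{s+ds} - B_s) has mean 0. By the Itô isometry:
  Var( int_0^t f(s) dB_s ) = E[ (int_0^t f(s) dB_s)^2 ] = int_0^t f(s)^2 ds.
Here f(s) = exp(4*s)/5, so f(s)^2 = exp(8*s)/25. Integrate:
  int_0^t (exp(8*s)/25) ds = exp(8*t)/200 - 1/200.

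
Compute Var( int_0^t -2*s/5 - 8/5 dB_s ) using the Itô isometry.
Var = 4*t*(t^2 + 12*t + 48)/75

The Itô integral of a deterministic integrand f(s) has mean 0 because each increment f(s) * (B_{s+ds} - B_s) has mean 0. By the Itô isometry:
  Var( int_0^t f(s) dB_s ) = E[ (int_0^t f(s) dB_s)^2 ] = int_0^t f(s)^2 ds.
Here f(s) = -2*s/5 - 8/5, so f(s)^2 = 4*(s + 4)^2/25. Integrate:
  int_0^t (4*(s + 4)^2/25) ds = 4*t*(t^2 + 12*t + 48)/75.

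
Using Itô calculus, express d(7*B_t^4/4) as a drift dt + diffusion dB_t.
d(7*B_t^4/4) = (21*B_t^2/2) dt + (7*B_t^3) dB_t

Itô's formula for f(B_t) gives d f(B_t) = f'(B_t) dB_t + (1/2) f''(B_t) dt. Compute derivatives of f(x) = 7*x^4/4:
  f'(x)  = 7*x^3
  f''(x) = 21*x^2
Substitute x = B_t and multiply the f'' term by 1/2:
  drift     = (1/2) * (21*x^2) evaluated at B_t = 21*B_t^2/2
  diffusion = (7*x^3) evaluated at B_t = 7*B_t^3
Therefore d(7*B_t^4/4) = (21*B_t^2/2) dt + (7*B_t^3) dB_t.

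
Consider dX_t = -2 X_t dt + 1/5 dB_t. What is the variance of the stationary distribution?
lim Var(X_t) = 1/100

The OU SDE dX = -theta X dt + sigma dB admits the integrating factor exp(theta t): d(exp(theta t) X_t) = sigma exp(theta t) dB_t. Integrating from 0 to t gives X_t = x_0 * exp(-theta t) + sigma * int_0^t exp(-theta (t-s)) dB_s for any initial x_0. The Itô integral has variance (by the Itô isometry) sigma^2 * int_0^t exp(-2 theta (t - s)) ds = sigma^2 * (1 - exp(-2 theta t)) / (2 theta), independent of x_0.
With theta = 2, sigma = 1/5:
  Var(X_t) = (1/5)^2 * (1 - exp(-2*2 t)) / (2 * 2) = 1/100 - exp(-4*t)/100.
As t -> infinity, exp(-2*2 t) -> 0, so the stationary variance is sigma^2 / (2 theta) = 1/100.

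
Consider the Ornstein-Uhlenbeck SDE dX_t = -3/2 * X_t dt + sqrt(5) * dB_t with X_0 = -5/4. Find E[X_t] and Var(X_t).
E[X_t] = -5*exp(-3*t/2)/4; Var(X_t) = 5/3 - 5*exp(-3*t)/3

The OU SDE dX = -theta X dt + sigma dB admits the integrating factor exp(theta t): d(exp(theta t) X_t) = sigma exp(theta t) dB_t. Integrating from 0 to t:
  X_t = x_0 * exp(-theta t) + sigma * int_0^t exp(-theta (t-s)) dB_s.
The Itô integral has mean 0 and (by the Itô isometry) variance sigma^2 * int_0^t exp(-2 theta (t - s)) ds = sigma^2 * (1 - exp(-2 theta t)) / (2 theta).
With theta = 3/2, sigma = sqrt(5), x_0 = -5/4:
  E[X_t] = -5/4 * exp(-3/2 t) = -5*exp(-3*t/2)/4
  Var(X_t) = (sqrt(5))^2 * (1 - exp(-2*3/2 t)) / (2 * 3/2) = 5/3 - 5*exp(-3*t)/3.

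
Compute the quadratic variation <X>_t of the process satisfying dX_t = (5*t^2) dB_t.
<X>_t = 5*t^5

For an Itô process dX_t = a(t) dt + b(t) dB_t, the quadratic variation is <X>_t = int_0^t b(s)^2 ds (the drift term does not contribute). Here b(s) = 5*s^2, so
  b(s)^2 = 25*s^4.
Integrating from 0 to t:
  <X>_t = int_0^t (25*s^4) ds = 5*t^5.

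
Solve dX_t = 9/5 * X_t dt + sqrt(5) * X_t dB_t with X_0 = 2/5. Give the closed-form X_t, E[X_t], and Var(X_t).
X_t = 2/5 * exp((-7/10) t + (sqrt(5)) B_t); E[X_t] = 2*exp(9*t/5)/5; Var(X_t) = 4*(exp(5*t) - 1)*exp(18*t/5)/25

For GBM dX = mu X dt + sigma X dB with X_0 = x_0, apply Itô to Y = log X: dY = (mu - sigma^2/2) dt + sigma dB, so Y_t = log(x_0) + (mu - sigma^2/2) t + sigma B_t and hence X_t = x_0 * exp((mu - sigma^2/2) t + sigma B_t).
With mu = 9/5, sigma = sqrt(5), x_0 = 2/5, this gives:
  X_t = 2/5 * exp((-7/10) * t + (sqrt(5)) * B_t).
Since sigma*B_t ~ Normal(0, sigma^2 t), E[exp(sigma*B_t)] = exp(sigma^2 t / 2); so E[X_t] = x_0 * exp((mu - sigma^2/2) t) * exp(sigma^2 t / 2) = x_0 * exp(mu t) = 2*exp(9*t/5)/5.
Var(X_t) = E[X_t^2] - (E[X_t])^2 = x_0^2 * exp(2 mu t) * (exp(sigma^2 t) - 1) = 4*(exp(5*t) - 1)*exp(18*t/5)/25.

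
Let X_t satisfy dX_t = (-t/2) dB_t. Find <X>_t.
<X>_t = t^3/12

For an Itô process dX_t = a(t) dt + b(t) dB_t, the quadratic variation is <X>_t = int_0^t b(s)^2 ds (the drift term does not contribute). Here b(s) = -s/2, so
  b(s)^2 = s^2/4.
Integrating from 0 to t:
  <X>_t = int_0^t (s^2/4) ds = t^3/12.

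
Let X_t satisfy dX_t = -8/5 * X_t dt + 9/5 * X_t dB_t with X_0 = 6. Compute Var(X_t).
Var(X_t) = 36*exp(t/25) - 36*exp(-16*t/5)

For GBM dX = mu X dt + sigma X dB with X_0 = x_0, apply Itô to Y = log X: dY = (mu - sigma^2/2) dt + sigma dB, so Y_t = log(x_0) + (mu - sigma^2/2) t + sigma B_t and hence X_t = x_0 * exp((mu - sigma^2/2) t + sigma B_t).
With mu = -8/5, sigma = 9/5, x_0 = 6, this gives:
  X_t = 6 * exp((-161/50) * t + (9/5) * B_t).
Since sigma*B_t ~ Normal(0, sigma^2 t), E[exp(sigma*B_t)] = exp(sigma^2 t / 2); so E[X_t] = x_0 * exp((mu - sigma^2/2) t) * exp(sigma^2 t / 2) = x_0 * exp(mu t) = 6*exp(-8*t/5).
Var(X_t) = E[X_t^2] - (E[X_t])^2 = x_0^2 * exp(2 mu t) * (exp(sigma^2 t) - 1) = 36*exp(t/25) - 36*exp(-16*t/5).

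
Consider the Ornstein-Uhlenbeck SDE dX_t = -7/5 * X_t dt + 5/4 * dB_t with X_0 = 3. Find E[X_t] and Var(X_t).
E[X_t] = 3*exp(-7*t/5); Var(X_t) = 125/224 - 125*exp(-14*t/5)/224

The OU SDE dX = -theta X dt + sigma dB admits the integrating factor exp(theta t): d(exp(theta t) X_t) = sigma exp(theta t) dB_t. Integrating from 0 to t:
  X_t = x_0 * exp(-theta t) + sigma * int_0^t exp(-theta (t-s)) dB_s.
The Itô integral has mean 0 and (by the Itô isometry) variance sigma^2 * int_0^t exp(-2 theta (t - s)) ds = sigma^2 * (1 - exp(-2 theta t)) / (2 theta).
With theta = 7/5, sigma = 5/4, x_0 = 3:
  E[X_t] = 3 * exp(-7/5 t) = 3*exp(-7*t/5)
  Var(X_t) = (5/4)^2 * (1 - exp(-2*7/5 t)) / (2 * 7/5) = 125/224 - 125*exp(-14*t/5)/224.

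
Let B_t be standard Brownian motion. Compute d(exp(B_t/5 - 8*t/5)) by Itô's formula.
d(exp(B_t/5 - 8*t/5)) = (-79*exp(B_t/5 - 8*t/5)/50) dt + (exp(B_t/5 - 8*t/5)/5) dB_t

Itô's formula for f(t, x): d f(t, B_t) = (f_t + (1/2) f_xx) dt + f_x dB_t. Compute partials of f(t, x) = exp(-8*t/5 + x/5):
  f_t(t,x)  = -8*exp(-8*t/5 + x/5)/5
  f_x(t,x)  = exp(-8*t/5 + x/5)/5
  f_xx(t,x) = exp(-8*t/5 + x/5)/25
Assemble drift = f_t + (1/2) f_xx = -79*exp(-8*t/5 + x/5)/50 and diffusion = f_x = exp(-8*t/5 + x/5)/5. Substituting x = B_t:
  d(exp(B_t/5 - 8*t/5)) = (-79*exp(B_t/5 - 8*t/5)/50) dt + (exp(B_t/5 - 8*t/5)/5) dB_t.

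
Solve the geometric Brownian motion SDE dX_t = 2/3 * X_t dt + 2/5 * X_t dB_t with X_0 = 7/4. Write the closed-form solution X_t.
X_t = 7/4 * exp((44/75) * t + (2/5) * B_t)

For GBM dX = mu X dt + sigma X dB with X_0 = x_0, apply Itô to Y = log X: dY = (mu - sigma^2/2) dt + sigma dB, so Y_t = log(x_0) + (mu - sigma^2/2) t + sigma B_t and hence X_t = x_0 * exp((mu - sigma^2/2) t + sigma B_t).
With mu = 2/3, sigma = 2/5, x_0 = 7/4, this gives:
  X_t = 7/4 * exp((44/75) * t + (2/5) * B_t).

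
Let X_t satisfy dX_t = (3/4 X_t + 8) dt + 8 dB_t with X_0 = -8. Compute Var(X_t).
Var(X_t) = 128*exp(3*t/2)/3 - 128/3

The variance V(t) = Var(X_t) satisfies V'(t) = 2 a V(t) + c^2 with V(0) = 0 (drift coefficient is linear in X, diffusion is constant). With a = 3/4, c = 8, the solution is
  V(t) = (c^2 / (2 a)) * (exp(2 a t) - 1)
       = (8^2 / (2*(3/4))) * (exp((3/2) t) - 1)
       = 128*exp(3*t/2)/3 - 128/3.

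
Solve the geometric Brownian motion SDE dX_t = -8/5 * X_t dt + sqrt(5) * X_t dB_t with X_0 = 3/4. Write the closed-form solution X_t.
X_t = 3/4 * exp((-41/10) * t + (sqrt(5)) * B_t)

For GBM dX = mu X dt + sigma X dB with X_0 = x_0, apply Itô to Y = log X: dY = (mu - sigma^2/2) dt + sigma dB, so Y_t = log(x_0) + (mu - sigma^2/2) t + sigma B_t and hence X_t = x_0 * exp((mu - sigma^2/2) t + sigma B_t).
With mu = -8/5, sigma = sqrt(5), x_0 = 3/4, this gives:
  X_t = 3/4 * exp((-41/10) * t + (sqrt(5)) * B_t).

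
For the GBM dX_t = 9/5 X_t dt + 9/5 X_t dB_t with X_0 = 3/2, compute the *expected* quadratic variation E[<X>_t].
E[<X>_t] = 81*exp(171*t/25)/76 - 81/76

<X>_t = int_0^t ((9/5) * X_s)^2 ds. Taking expectation inside the integral: E[<X>_t] = (9/5)^2 * int_0^t E[X_s^2] ds. For GBM, E[X_s^2] = x_0^2 * exp((2 mu + sigma^2) s). Integrating:
  E[<X>_t] = (9/5)^2 * (3/2)^2 * (exp((2*(9/5) + (9/5)^2) t) - 1) / (2*(9/5) + (9/5)^2)
           = (9/5)^2 * (3/2)^2 * (exp((171/25) t) - 1) / (171/25) = 81*exp(171*t/25)/76 - 81/76.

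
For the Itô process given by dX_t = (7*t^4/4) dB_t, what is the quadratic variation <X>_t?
<X>_t = 49*t^9/144

For an Itô process dX_t = a(t) dt + b(t) dB_t, the quadratic variation is <X>_t = int_0^t b(s)^2 ds (the drift term does not contribute). Here b(s) = 7*s^4/4, so
  b(s)^2 = 49*s^8/16.
Integrating from 0 to t:
  <X>_t = int_0^t (49*s^8/16) ds = 49*t^9/144.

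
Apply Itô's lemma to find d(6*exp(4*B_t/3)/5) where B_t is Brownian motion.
d(6*exp(4*B_t/3)/5) = (16*exp(4*B_t/3)/15) dt + (8*exp(4*B_t/3)/5) dB_t

Itô's formula for f(B_t) gives d f(B_t) = f'(B_t) dB_t + (1/2) f''(B_t) dt. Compute derivatives of f(x) = 6*exp(4*x/3)/5:
  f'(x)  = 8*exp(4*x/3)/5
  f''(x) = 32*exp(4*x/3)/15
Substitute x = B_t and multiply the f'' term by 1/2:
  drift     = (1/2) * (32*exp(4*x/3)/15) evaluated at B_t = 16*exp(4*B_t/3)/15
  diffusion = (8*exp(4*x/3)/5) evaluated at B_t = 8*exp(4*B_t/3)/5
Therefore d(6*exp(4*B_t/3)/5) = (16*exp(4*B_t/3)/15) dt + (8*exp(4*B_t/3)/5) dB_t.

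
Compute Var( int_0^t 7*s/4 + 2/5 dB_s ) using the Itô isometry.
Var = t*(1225*t^2 + 840*t + 192)/1200

The Itô integral of a deterministic integrand f(s) has mean 0 because each increment f(s) * (B_{s+ds} - B_s) has mean 0. By the Itô isometry:
  Var( int_0^t f(s) dB_s ) = E[ (int_0^t f(s) dB_s)^2 ] = int_0^t f(s)^2 ds.
Here f(s) = 7*s/4 + 2/5, so f(s)^2 = (35*s + 8)^2/400. Integrate:
  int_0^t ((35*s + 8)^2/400) ds = t*(1225*t^2 + 840*t + 192)/1200.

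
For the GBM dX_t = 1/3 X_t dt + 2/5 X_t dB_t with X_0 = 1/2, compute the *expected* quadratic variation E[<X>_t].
E[<X>_t] = 3*exp(62*t/75)/62 - 3/62

<X>_t = int_0^t ((2/5) * X_s)^2 ds. Taking expectation inside the integral: E[<X>_t] = (2/5)^2 * int_0^t E[X_s^2] ds. For GBM, E[X_s^2] = x_0^2 * exp((2 mu + sigma^2) s). Integrating:
  E[<X>_t] = (2/5)^2 * (1/2)^2 * (exp((2*(1/3) + (2/5)^2) t) - 1) / (2*(1/3) + (2/5)^2)
           = (2/5)^2 * (1/2)^2 * (exp((62/75) t) - 1) / (62/75) = 3*exp(62*t/75)/62 - 3/62.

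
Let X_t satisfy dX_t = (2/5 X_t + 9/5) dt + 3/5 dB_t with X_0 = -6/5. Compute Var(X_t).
Var(X_t) = 9*exp(4*t/5)/20 - 9/20

The variance V(t) = Var(X_t) satisfies V'(t) = 2 a V(t) + c^2 with V(0) = 0 (drift coefficient is linear in X, diffusion is constant). With a = 2/5, c = 3/5, the solution is
  V(t) = (c^2 / (2 a)) * (exp(2 a t) - 1)
       = ((3/5)^2 / (2*(2/5))) * (exp((4/5) t) - 1)
       = 9*exp(4*t/5)/20 - 9/20.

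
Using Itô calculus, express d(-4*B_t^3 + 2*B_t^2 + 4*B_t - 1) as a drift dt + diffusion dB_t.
d(-4*B_t^3 + 2*B_t^2 + 4*B_t - 1) = (2 - 12*B_t) dt + (-12*B_t^2 + 4*B_t + 4) dB_t

Itô's formula for f(B_t) gives d f(B_t) = f'(B_t) dB_t + (1/2) f''(B_t) dt. Compute derivatives of f(x) = -4*x^3 + 2*x^2 + 4*x - 1:
  f'(x)  = -12*x^2 + 4*x + 4
  f''(x) = 4 - 24*x
Substitute x = B_t and multiply the f'' term by 1/2:
  drift     = (1/2) * (4 - 24*x) evaluated at B_t = 2 - 12*B_t
  diffusion = (-12*x^2 + 4*x + 4) evaluated at B_t = -12*B_t^2 + 4*B_t + 4
Therefore d(-4*B_t^3 + 2*B_t^2 + 4*B_t - 1) = (2 - 12*B_t) dt + (-12*B_t^2 + 4*B_t + 4) dB_t.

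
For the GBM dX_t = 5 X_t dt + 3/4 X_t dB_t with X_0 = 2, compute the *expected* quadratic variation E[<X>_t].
E[<X>_t] = 36*exp(169*t/16)/169 - 36/169

<X>_t = int_0^t ((3/4) * X_s)^2 ds. Taking expectation inside the integral: E[<X>_t] = (3/4)^2 * int_0^t E[X_s^2] ds. For GBM, E[X_s^2] = x_0^2 * exp((2 mu + sigma^2) s). Integrating:
  E[<X>_t] = (3/4)^2 * 2^2 * (exp((2*5 + (3/4)^2) t) - 1) / (2*5 + (3/4)^2)
           = (3/4)^2 * 2^2 * (exp((169/16) t) - 1) / (169/16) = 36*exp(169*t/16)/169 - 36/169.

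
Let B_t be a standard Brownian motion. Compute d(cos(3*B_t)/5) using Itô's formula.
d(cos(3*B_t)/5) = (-9*cos(3*B_t)/10) dt + (-3*sin(3*B_t)/5) dB_t

Itô's formula for f(B_t) gives d f(B_t) = f'(B_t) dB_t + (1/2) f''(B_t) dt. Compute derivatives of f(x) = cos(3*x)/5:
  f'(x)  = -3*sin(3*x)/5
  f''(x) = -9*cos(3*x)/5
Substitute x = B_t and multiply the f'' term by 1/2:
  drift     = (1/2) * (-9*cos(3*x)/5) evaluated at B_t = -9*cos(3*B_t)/10
  diffusion = (-3*sin(3*x)/5) evaluated at B_t = -3*sin(3*B_t)/5
Therefore d(cos(3*B_t)/5) = (-9*cos(3*B_t)/10) dt + (-3*sin(3*B_t)/5) dB_t.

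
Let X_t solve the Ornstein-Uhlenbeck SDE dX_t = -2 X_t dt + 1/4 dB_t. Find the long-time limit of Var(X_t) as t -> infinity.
lim Var(X_t) = 1/64

The OU SDE dX = -theta X dt + sigma dB admits the integrating factor exp(theta t): d(exp(theta t) X_t) = sigma exp(theta t) dB_t. Integrating from 0 to t gives X_t = x_0 * exp(-theta t) + sigma * int_0^t exp(-theta (t-s)) dB_s for any initial x_0. The Itô integral has variance (by the Itô isometry) sigma^2 * int_0^t exp(-2 theta (t - s)) ds = sigma^2 * (1 - exp(-2 theta t)) / (2 theta), independent of x_0.
With theta = 2, sigma = 1/4:
  Var(X_t) = (1/4)^2 * (1 - exp(-2*2 t)) / (2 * 2) = 1/64 - exp(-4*t)/64.
As t -> infinity, exp(-2*2 t) -> 0, so the stationary variance is sigma^2 / (2 theta) = 1/64.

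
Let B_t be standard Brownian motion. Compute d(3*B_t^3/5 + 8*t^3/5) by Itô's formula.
d(3*B_t^3/5 + 8*t^3/5) = (9*B_t/5 + 24*t^2/5) dt + (9*B_t^2/5) dB_t

Itô's formula for f(t, x): d f(t, B_t) = (f_t + (1/2) f_xx) dt + f_x dB_t. Compute partials of f(t, x) = 8*t^3/5 + 3*x^3/5:
  f_t(t,x)  = 24*t^2/5
  f_x(t,x)  = 9*x^2/5
  f_xx(t,x) = 18*x/5
Assemble drift = f_t + (1/2) f_xx = 24*t^2/5 + 9*x/5 and diffusion = f_x = 9*x^2/5. Substituting x = B_t:
  d(3*B_t^3/5 + 8*t^3/5) = (9*B_t/5 + 24*t^2/5) dt + (9*B_t^2/5) dB_t.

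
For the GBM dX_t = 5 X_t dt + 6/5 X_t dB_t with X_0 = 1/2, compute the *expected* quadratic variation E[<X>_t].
E[<X>_t] = 9*exp(286*t/25)/286 - 9/286

<X>_t = int_0^t ((6/5) * X_s)^2 ds. Taking expectation inside the integral: E[<X>_t] = (6/5)^2 * int_0^t E[X_s^2] ds. For GBM, E[X_s^2] = x_0^2 * exp((2 mu + sigma^2) s). Integrating:
  E[<X>_t] = (6/5)^2 * (1/2)^2 * (exp((2*5 + (6/5)^2) t) - 1) / (2*5 + (6/5)^2)
           = (6/5)^2 * (1/2)^2 * (exp((286/25) t) - 1) / (286/25) = 9*exp(286*t/25)/286 - 9/286.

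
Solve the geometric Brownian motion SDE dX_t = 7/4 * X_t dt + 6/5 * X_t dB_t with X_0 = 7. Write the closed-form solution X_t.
X_t = 7 * exp((103/100) * t + (6/5) * B_t)

For GBM dX = mu X dt + sigma X dB with X_0 = x_0, apply Itô to Y = log X: dY = (mu - sigma^2/2) dt + sigma dB, so Y_t = log(x_0) + (mu - sigma^2/2) t + sigma B_t and hence X_t = x_0 * exp((mu - sigma^2/2) t + sigma B_t).
With mu = 7/4, sigma = 6/5, x_0 = 7, this gives:
  X_t = 7 * exp((103/100) * t + (6/5) * B_t).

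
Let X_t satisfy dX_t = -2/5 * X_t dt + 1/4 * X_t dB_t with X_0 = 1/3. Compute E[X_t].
E[X_t] = exp(-2*t/5)/3

For GBM dX = mu X dt + sigma X dB with X_0 = x_0, apply Itô to Y = log X: dY = (mu - sigma^2/2) dt + sigma dB, so Y_t = log(x_0) + (mu - sigma^2/2) t + sigma B_t and hence X_t = x_0 * exp((mu - sigma^2/2) t + sigma B_t).
With mu = -2/5, sigma = 1/4, x_0 = 1/3, this gives:
  X_t = 1/3 * exp((-69/160) * t + (1/4) * B_t).
Since sigma*B_t ~ Normal(0, sigma^2 t), E[exp(sigma*B_t)] = exp(sigma^2 t / 2); so E[X_t] = x_0 * exp((mu - sigma^2/2) t) * exp(sigma^2 t / 2) = x_0 * exp(mu t) = exp(-2*t/5)/3.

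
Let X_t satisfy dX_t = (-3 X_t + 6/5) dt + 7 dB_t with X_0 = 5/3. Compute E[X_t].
E[X_t] = 2/5 + 19*exp(-3*t)/15

Taking expectations and using E[dB_t] = 0, the mean m(t) = E[X_t] satisfies the ODE m'(t) = a m(t) + b with m(0) = x_0. With a = -3, b = 6/5, x_0 = 5/3, the solution is
  m(t) = x_0 * exp(a t) + (b/a) * (exp(a t) - 1)
       = (5/3) * exp((-3) t) + ((6/5)/(-3)) * (exp((-3) t) - 1)
       = 2/5 + 19*exp(-3*t)/15.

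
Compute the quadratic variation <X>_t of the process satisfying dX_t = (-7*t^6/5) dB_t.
<X>_t = 49*t^13/325

For an Itô process dX_t = a(t) dt + b(t) dB_t, the quadratic variation is <X>_t = int_0^t b(s)^2 ds (the drift term does not contribute). Here b(s) = -7*s^6/5, so
  b(s)^2 = 49*s^12/25.
Integrating from 0 to t:
  <X>_t = int_0^t (49*s^12/25) ds = 49*t^13/325.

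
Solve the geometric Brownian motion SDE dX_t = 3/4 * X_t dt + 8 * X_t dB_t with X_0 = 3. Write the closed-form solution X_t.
X_t = 3 * exp((-125/4) * t + (8) * B_t)

For GBM dX = mu X dt + sigma X dB with X_0 = x_0, apply Itô to Y = log X: dY = (mu - sigma^2/2) dt + sigma dB, so Y_t = log(x_0) + (mu - sigma^2/2) t + sigma B_t and hence X_t = x_0 * exp((mu - sigma^2/2) t + sigma B_t).
With mu = 3/4, sigma = 8, x_0 = 3, this gives:
  X_t = 3 * exp((-125/4) * t + (8) * B_t).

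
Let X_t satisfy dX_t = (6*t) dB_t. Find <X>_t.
<X>_t = 12*t^3

For an Itô process dX_t = a(t) dt + b(t) dB_t, the quadratic variation is <X>_t = int_0^t b(s)^2 ds (the drift term does not contribute). Here b(s) = 6*s, so
  b(s)^2 = 36*s^2.
Integrating from 0 to t:
  <X>_t = int_0^t (36*s^2) ds = 12*t^3.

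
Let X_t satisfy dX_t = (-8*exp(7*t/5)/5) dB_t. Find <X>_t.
<X>_t = 32*exp(14*t/5)/35 - 32/35

For an Itô process dX_t = a(t) dt + b(t) dB_t, the quadratic variation is <X>_t = int_0^t b(s)^2 ds (the drift term does not contribute). Here b(s) = -8*exp(7*s/5)/5, so
  b(s)^2 = 64*exp(14*s/5)/25.
Integrating from 0 to t:
  <X>_t = int_0^t (64*exp(14*s/5)/25) ds = 32*exp(14*t/5)/35 - 32/35.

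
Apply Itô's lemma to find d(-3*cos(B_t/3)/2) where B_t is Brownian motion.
d(-3*cos(B_t/3)/2) = (cos(B_t/3)/12) dt + (sin(B_t/3)/2) dB_t

Itô's formula for f(B_t) gives d f(B_t) = f'(B_t) dB_t + (1/2) f''(B_t) dt. Compute derivatives of f(x) = -3*cos(x/3)/2:
  f'(x)  = sin(x/3)/2
  f''(x) = cos(x/3)/6
Substitute x = B_t and multiply the f'' term by 1/2:
  drift     = (1/2) * (cos(x/3)/6) evaluated at B_t = cos(B_t/3)/12
  diffusion = (sin(x/3)/2) evaluated at B_t = sin(B_t/3)/2
Therefore d(-3*cos(B_t/3)/2) = (cos(B_t/3)/12) dt + (sin(B_t/3)/2) dB_t.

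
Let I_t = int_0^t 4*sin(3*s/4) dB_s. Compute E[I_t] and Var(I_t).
E[I_t] = 0; Var(I_t) = 8*t - 16*sin(3*t/2)/3

The Itô integral of a deterministic integrand f(s) has mean 0 because each increment f(s) * (B_{s+ds} - B_s) has mean 0. By the Itô isometry:
  Var( int_0^t f(s) dB_s ) = E[ (int_0^t f(s) dB_s)^2 ] = int_0^t f(s)^2 ds.
Here f(s) = 4*sin(3*s/4), so f(s)^2 = 16*sin(3*s/4)^2. Integrate:
  int_0^t (16*sin(3*s/4)^2) ds = 8*t - 16*sin(3*t/2)/3.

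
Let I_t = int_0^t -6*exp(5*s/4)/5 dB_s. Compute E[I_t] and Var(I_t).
E[I_t] = 0; Var(I_t) = 72*exp(5*t/2)/125 - 72/125

The Itô integral of a deterministic integrand f(s) has mean 0 because each increment f(s) * (B_{s+ds} - B_s) has mean 0. By the Itô isometry:
  Var( int_0^t f(s) dB_s ) = E[ (int_0^t f(s) dB_s)^2 ] = int_0^t f(s)^2 ds.
Here f(s) = -6*exp(5*s/4)/5, so f(s)^2 = 36*exp(5*s/2)/25. Integrate:
  int_0^t (36*exp(5*s/2)/25) ds = 72*exp(5*t/2)/125 - 72/125.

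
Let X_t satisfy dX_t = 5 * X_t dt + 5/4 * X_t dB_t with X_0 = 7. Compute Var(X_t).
Var(X_t) = 49*(exp(25*t/16) - 1)*exp(10*t)

For GBM dX = mu X dt + sigma X dB with X_0 = x_0, apply Itô to Y = log X: dY = (mu - sigma^2/2) dt + sigma dB, so Y_t = log(x_0) + (mu - sigma^2/2) t + sigma B_t and hence X_t = x_0 * exp((mu - sigma^2/2) t + sigma B_t).
With mu = 5, sigma = 5/4, x_0 = 7, this gives:
  X_t = 7 * exp((135/32) * t + (5/4) * B_t).
Since sigma*B_t ~ Normal(0, sigma^2 t), E[exp(sigma*B_t)] = exp(sigma^2 t / 2); so E[X_t] = x_0 * exp((mu - sigma^2/2) t) * exp(sigma^2 t / 2) = x_0 * exp(mu t) = 7*exp(5*t).
Var(X_t) = E[X_t^2] - (E[X_t])^2 = x_0^2 * exp(2 mu t) * (exp(sigma^2 t) - 1) = 49*(exp(25*t/16) - 1)*exp(10*t).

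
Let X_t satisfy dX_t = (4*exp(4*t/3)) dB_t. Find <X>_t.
<X>_t = 6*exp(8*t/3) - 6

For an Itô process dX_t = a(t) dt + b(t) dB_t, the quadratic variation is <X>_t = int_0^t b(s)^2 ds (the drift term does not contribute). Here b(s) = 4*exp(4*s/3), so
  b(s)^2 = 16*exp(8*s/3).
Integrating from 0 to t:
  <X>_t = int_0^t (16*exp(8*s/3)) ds = 6*exp(8*t/3) - 6.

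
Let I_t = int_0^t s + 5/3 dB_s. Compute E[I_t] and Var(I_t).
E[I_t] = 0; Var(I_t) = t*(3*t^2 + 15*t + 25)/9

The Itô integral of a deterministic integrand f(s) has mean 0 because each increment f(s) * (B_{s+ds} - B_s) has mean 0. By the Itô isometry:
  Var( int_0^t f(s) dB_s ) = E[ (int_0^t f(s) dB_s)^2 ] = int_0^t f(s)^2 ds.
Here f(s) = s + 5/3, so f(s)^2 = (3*s + 5)^2/9. Integrate:
  int_0^t ((3*s + 5)^2/9) ds = t*(3*t^2 + 15*t + 25)/9.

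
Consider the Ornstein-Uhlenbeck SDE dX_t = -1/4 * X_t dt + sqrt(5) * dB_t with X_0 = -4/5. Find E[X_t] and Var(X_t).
E[X_t] = -4*exp(-t/4)/5; Var(X_t) = 10 - 10*exp(-t/2)

The OU SDE dX = -theta X dt + sigma dB admits the integrating factor exp(theta t): d(exp(theta t) X_t) = sigma exp(theta t) dB_t. Integrating from 0 to t:
  X_t = x_0 * exp(-theta t) + sigma * int_0^t exp(-theta (t-s)) dB_s.
The Itô integral has mean 0 and (by the Itô isometry) variance sigma^2 * int_0^t exp(-2 theta (t - s)) ds = sigma^2 * (1 - exp(-2 theta t)) / (2 theta).
With theta = 1/4, sigma = sqrt(5), x_0 = -4/5:
  E[X_t] = -4/5 * exp(-1/4 t) = -4*exp(-t/4)/5
  Var(X_t) = (sqrt(5))^2 * (1 - exp(-2*1/4 t)) / (2 * 1/4) = 10 - 10*exp(-t/2).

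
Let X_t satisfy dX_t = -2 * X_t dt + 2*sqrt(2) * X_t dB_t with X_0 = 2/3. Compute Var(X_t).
Var(X_t) = 8*sinh(4*t)/9

For GBM dX = mu X dt + sigma X dB with X_0 = x_0, apply Itô to Y = log X: dY = (mu - sigma^2/2) dt + sigma dB, so Y_t = log(x_0) + (mu - sigma^2/2) t + sigma B_t and hence X_t = x_0 * exp((mu - sigma^2/2) t + sigma B_t).
With mu = -2, sigma = 2*sqrt(2), x_0 = 2/3, this gives:
  X_t = 2/3 * exp((-6) * t + (2*sqrt(2)) * B_t).
Since sigma*B_t ~ Normal(0, sigma^2 t), E[exp(sigma*B_t)] = exp(sigma^2 t / 2); so E[X_t] = x_0 * exp((mu - sigma^2/2) t) * exp(sigma^2 t / 2) = x_0 * exp(mu t) = 2*exp(-2*t)/3.
Var(X_t) = E[X_t^2] - (E[X_t])^2 = x_0^2 * exp(2 mu t) * (exp(sigma^2 t) - 1) = 8*sinh(4*t)/9.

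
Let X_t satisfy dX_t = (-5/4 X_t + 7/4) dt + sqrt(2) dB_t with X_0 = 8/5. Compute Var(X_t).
Var(X_t) = 4/5 - 4*exp(-5*t/2)/5

The variance V(t) = Var(X_t) satisfies V'(t) = 2 a V(t) + c^2 with V(0) = 0 (drift coefficient is linear in X, diffusion is constant). With a = -5/4, c = sqrt(2), the solution is
  V(t) = (c^2 / (2 a)) * (exp(2 a t) - 1)
       = (sqrt(2)^2 / (2*(-5/4))) * (exp((-5/2) t) - 1)
       = 4/5 - 4*exp(-5*t/2)/5.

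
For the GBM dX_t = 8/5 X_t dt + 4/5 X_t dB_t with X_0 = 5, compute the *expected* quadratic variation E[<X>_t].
E[<X>_t] = 25*exp(96*t/25)/6 - 25/6

<X>_t = int_0^t ((4/5) * X_s)^2 ds. Taking expectation inside the integral: E[<X>_t] = (4/5)^2 * int_0^t E[X_s^2] ds. For GBM, E[X_s^2] = x_0^2 * exp((2 mu + sigma^2) s). Integrating:
  E[<X>_t] = (4/5)^2 * 5^2 * (exp((2*(8/5) + (4/5)^2) t) - 1) / (2*(8/5) + (4/5)^2)
           = (4/5)^2 * 5^2 * (exp((96/25) t) - 1) / (96/25) = 25*exp(96*t/25)/6 - 25/6.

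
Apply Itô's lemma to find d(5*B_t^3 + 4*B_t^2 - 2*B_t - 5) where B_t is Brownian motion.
d(5*B_t^3 + 4*B_t^2 - 2*B_t - 5) = (15*B_t + 4) dt + (15*B_t^2 + 8*B_t - 2) dB_t

Itô's formula for f(B_t) gives d f(B_t) = f'(B_t) dB_t + (1/2) f''(B_t) dt. Compute derivatives of f(x) = 5*x^3 + 4*x^2 - 2*x - 5:
  f'(x)  = 15*x^2 + 8*x - 2
  f''(x) = 30*x + 8
Substitute x = B_t and multiply the f'' term by 1/2:
  drift     = (1/2) * (30*x + 8) evaluated at B_t = 15*B_t + 4
  diffusion = (15*x^2 + 8*x - 2) evaluated at B_t = 15*B_t^2 + 8*B_t - 2
Therefore d(5*B_t^3 + 4*B_t^2 - 2*B_t - 5) = (15*B_t + 4) dt + (15*B_t^2 + 8*B_t - 2) dB_t.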